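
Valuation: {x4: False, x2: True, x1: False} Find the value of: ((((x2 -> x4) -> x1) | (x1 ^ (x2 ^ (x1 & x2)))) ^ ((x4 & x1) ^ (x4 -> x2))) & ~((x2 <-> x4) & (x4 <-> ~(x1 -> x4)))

Substituting x4=False, x2=True, x1=False:
x2 -> x4 = True -> False = False
(x2 -> x4) -> x1 = False -> False = True
x1 & x2 = False & True = False
x2 ^ (x1 & x2) = True ^ False = True
x1 ^ (x2 ^ (x1 & x2)) = False ^ True = True
((x2 -> x4) -> x1) | (x1 ^ (x2 ^ (x1 & x2))) = True | True = True
x4 & x1 = False & False = False
x4 -> x2 = False -> True = True
(x4 & x1) ^ (x4 -> x2) = False ^ True = True
(((x2 -> x4) -> x1) | (x1 ^ (x2 ^ (x1 & x2)))) ^ ((x4 & x1) ^ (x4 -> x2)) = True ^ True = False
x2 <-> x4 = True <-> False = False
x1 -> x4 = False -> False = True
~(x1 -> x4) = ~True = False
x4 <-> ~(x1 -> x4) = False <-> False = True
(x2 <-> x4) & (x4 <-> ~(x1 -> x4)) = False & True = False
~((x2 <-> x4) & (x4 <-> ~(x1 -> x4))) = ~False = True
((((x2 -> x4) -> x1) | (x1 ^ (x2 ^ (x1 & x2)))) ^ ((x4 & x1) ^ (x4 -> x2))) & ~((x2 <-> x4) & (x4 <-> ~(x1 -> x4))) = False & True = False

False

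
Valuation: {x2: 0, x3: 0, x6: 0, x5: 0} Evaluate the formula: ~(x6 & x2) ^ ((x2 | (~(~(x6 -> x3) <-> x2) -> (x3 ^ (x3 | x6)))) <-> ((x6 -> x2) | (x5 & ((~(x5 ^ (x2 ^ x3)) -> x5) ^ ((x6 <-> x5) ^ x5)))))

0

x6 & x2 = 0 & 0 = 0
~(x6 & x2) = ~0 = 1
x6 -> x3 = 0 -> 0 = 1
~(x6 -> x3) = ~1 = 0
~(x6 -> x3) <-> x2 = 0 <-> 0 = 1
~(~(x6 -> x3) <-> x2) = ~1 = 0
x3 | x6 = 0 | 0 = 0
x3 ^ (x3 | x6) = 0 ^ 0 = 0
~(~(x6 -> x3) <-> x2) -> (x3 ^ (x3 | x6)) = 0 -> 0 = 1
x2 | (~(~(x6 -> x3) <-> x2) -> (x3 ^ (x3 | x6))) = 0 | 1 = 1
x6 -> x2 = 0 -> 0 = 1
x2 ^ x3 = 0 ^ 0 = 0
x5 ^ (x2 ^ x3) = 0 ^ 0 = 0
~(x5 ^ (x2 ^ x3)) = ~0 = 1
~(x5 ^ (x2 ^ x3)) -> x5 = 1 -> 0 = 0
x6 <-> x5 = 0 <-> 0 = 1
(x6 <-> x5) ^ x5 = 1 ^ 0 = 1
(~(x5 ^ (x2 ^ x3)) -> x5) ^ ((x6 <-> x5) ^ x5) = 0 ^ 1 = 1
x5 & ((~(x5 ^ (x2 ^ x3)) -> x5) ^ ((x6 <-> x5) ^ x5)) = 0 & 1 = 0
(x6 -> x2) | (x5 & ((~(x5 ^ (x2 ^ x3)) -> x5) ^ ((x6 <-> x5) ^ x5))) = 1 | 0 = 1
(x2 | (~(~(x6 -> x3) <-> x2) -> (x3 ^ (x3 | x6)))) <-> ((x6 -> x2) | (x5 & ((~(x5 ^ (x2 ^ x3)) -> x5) ^ ((x6 <-> x5) ^ x5)))) = 1 <-> 1 = 1
~(x6 & x2) ^ ((x2 | (~(~(x6 -> x3) <-> x2) -> (x3 ^ (x3 | x6)))) <-> ((x6 -> x2) | (x5 & ((~(x5 ^ (x2 ^ x3)) -> x5) ^ ((x6 <-> x5) ^ x5))))) = 1 ^ 1 = 0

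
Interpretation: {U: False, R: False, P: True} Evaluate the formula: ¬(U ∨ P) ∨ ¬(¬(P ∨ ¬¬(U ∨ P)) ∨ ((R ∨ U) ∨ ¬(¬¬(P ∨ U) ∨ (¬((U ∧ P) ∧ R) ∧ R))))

Substituting U=False, R=False, P=True:
U ∨ P = False ∨ True = True
¬(U ∨ P) = ¬True = False
U ∨ P = False ∨ True = True
¬(U ∨ P) = ¬True = False
¬¬(U ∨ P) = ¬False = True
P ∨ ¬¬(U ∨ P) = True ∨ True = True
¬(P ∨ ¬¬(U ∨ P)) = ¬True = False
R ∨ U = False ∨ False = False
P ∨ U = True ∨ False = True
¬(P ∨ U) = ¬True = False
¬¬(P ∨ U) = ¬False = True
U ∧ P = False ∧ True = False
(U ∧ P) ∧ R = False ∧ False = False
¬((U ∧ P) ∧ R) = ¬False = True
¬((U ∧ P) ∧ R) ∧ R = True ∧ False = False
¬¬(P ∨ U) ∨ (¬((U ∧ P) ∧ R) ∧ R) = True ∨ False = True
¬(¬¬(P ∨ U) ∨ (¬((U ∧ P) ∧ R) ∧ R)) = ¬True = False
(R ∨ U) ∨ ¬(¬¬(P ∨ U) ∨ (¬((U ∧ P) ∧ R) ∧ R)) = False ∨ False = False
¬(P ∨ ¬¬(U ∨ P)) ∨ ((R ∨ U) ∨ ¬(¬¬(P ∨ U) ∨ (¬((U ∧ P) ∧ R) ∧ R))) = False ∨ False = False
¬(¬(P ∨ ¬¬(U ∨ P)) ∨ ((R ∨ U) ∨ ¬(¬¬(P ∨ U) ∨ (¬((U ∧ P) ∧ R) ∧ R)))) = ¬False = True
¬(U ∨ P) ∨ ¬(¬(P ∨ ¬¬(U ∨ P)) ∨ ((R ∨ U) ∨ ¬(¬¬(P ∨ U) ∨ (¬((U ∧ P) ∧ R) ∧ R)))) = False ∨ True = True

True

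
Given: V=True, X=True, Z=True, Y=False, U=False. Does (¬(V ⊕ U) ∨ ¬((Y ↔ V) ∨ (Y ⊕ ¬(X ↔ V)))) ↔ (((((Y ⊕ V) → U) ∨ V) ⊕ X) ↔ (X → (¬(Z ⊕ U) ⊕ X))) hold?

False

Substituting V=True, X=True, Z=True, Y=False, U=False:
V ⊕ U = True ⊕ False = True
¬(V ⊕ U) = ¬True = False
Y ↔ V = False ↔ True = False
X ↔ V = True ↔ True = True
¬(X ↔ V) = ¬True = False
Y ⊕ ¬(X ↔ V) = False ⊕ False = False
(Y ↔ V) ∨ (Y ⊕ ¬(X ↔ V)) = False ∨ False = False
¬((Y ↔ V) ∨ (Y ⊕ ¬(X ↔ V))) = ¬False = True
¬(V ⊕ U) ∨ ¬((Y ↔ V) ∨ (Y ⊕ ¬(X ↔ V))) = False ∨ True = True
Y ⊕ V = False ⊕ True = True
(Y ⊕ V) → U = True → False = False
((Y ⊕ V) → U) ∨ V = False ∨ True = True
(((Y ⊕ V) → U) ∨ V) ⊕ X = True ⊕ True = False
Z ⊕ U = True ⊕ False = True
¬(Z ⊕ U) = ¬True = False
¬(Z ⊕ U) ⊕ X = False ⊕ True = True
X → (¬(Z ⊕ U) ⊕ X) = True → True = True
((((Y ⊕ V) → U) ∨ V) ⊕ X) ↔ (X → (¬(Z ⊕ U) ⊕ X)) = False ↔ True = False
(¬(V ⊕ U) ∨ ¬((Y ↔ V) ∨ (Y ⊕ ¬(X ↔ V)))) ↔ (((((Y ⊕ V) → U) ∨ V) ⊕ X) ↔ (X → (¬(Z ⊕ U) ⊕ X))) = True ↔ False = False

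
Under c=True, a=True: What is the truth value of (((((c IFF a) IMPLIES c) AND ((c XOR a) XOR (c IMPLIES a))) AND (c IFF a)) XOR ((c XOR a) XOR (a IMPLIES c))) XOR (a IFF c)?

c IFF a = True IFF True = True
(c IFF a) IMPLIES c = True IMPLIES True = True
c XOR a = True XOR True = False
c IMPLIES a = True IMPLIES True = True
(c XOR a) XOR (c IMPLIES a) = False XOR True = True
((c IFF a) IMPLIES c) AND ((c XOR a) XOR (c IMPLIES a)) = True AND True = True
c IFF a = True IFF True = True
(((c IFF a) IMPLIES c) AND ((c XOR a) XOR (c IMPLIES a))) AND (c IFF a) = True AND True = True
c XOR a = True XOR True = False
a IMPLIES c = True IMPLIES True = True
(c XOR a) XOR (a IMPLIES c) = False XOR True = True
((((c IFF a) IMPLIES c) AND ((c XOR a) XOR (c IMPLIES a))) AND (c IFF a)) XOR ((c XOR a) XOR (a IMPLIES c)) = True XOR True = False
a IFF c = True IFF True = True
(((((c IFF a) IMPLIES c) AND ((c XOR a) XOR (c IMPLIES a))) AND (c IFF a)) XOR ((c XOR a) XOR (a IMPLIES c))) XOR (a IFF c) = False XOR True = True

True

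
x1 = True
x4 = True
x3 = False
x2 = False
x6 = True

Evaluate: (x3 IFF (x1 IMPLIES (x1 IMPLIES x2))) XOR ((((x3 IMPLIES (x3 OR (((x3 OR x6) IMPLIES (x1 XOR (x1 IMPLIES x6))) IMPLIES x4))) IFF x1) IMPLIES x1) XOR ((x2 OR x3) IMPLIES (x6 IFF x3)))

Substituting x1=True, x4=True, x3=False, x2=False, x6=True:
x1 IMPLIES x2 = True IMPLIES False = False
x1 IMPLIES (x1 IMPLIES x2) = True IMPLIES False = False
x3 IFF (x1 IMPLIES (x1 IMPLIES x2)) = False IFF False = True
x3 OR x6 = False OR True = True
x1 IMPLIES x6 = True IMPLIES True = True
x1 XOR (x1 IMPLIES x6) = True XOR True = False
(x3 OR x6) IMPLIES (x1 XOR (x1 IMPLIES x6)) = True IMPLIES False = False
((x3 OR x6) IMPLIES (x1 XOR (x1 IMPLIES x6))) IMPLIES x4 = False IMPLIES True = True
x3 OR (((x3 OR x6) IMPLIES (x1 XOR (x1 IMPLIES x6))) IMPLIES x4) = False OR True = True
x3 IMPLIES (x3 OR (((x3 OR x6) IMPLIES (x1 XOR (x1 IMPLIES x6))) IMPLIES x4)) = False IMPLIES True = True
(x3 IMPLIES (x3 OR (((x3 OR x6) IMPLIES (x1 XOR (x1 IMPLIES x6))) IMPLIES x4))) IFF x1 = True IFF True = True
((x3 IMPLIES (x3 OR (((x3 OR x6) IMPLIES (x1 XOR (x1 IMPLIES x6))) IMPLIES x4))) IFF x1) IMPLIES x1 = True IMPLIES True = True
x2 OR x3 = False OR False = False
x6 IFF x3 = True IFF False = False
(x2 OR x3) IMPLIES (x6 IFF x3) = False IMPLIES False = True
(((x3 IMPLIES (x3 OR (((x3 OR x6) IMPLIES (x1 XOR (x1 IMPLIES x6))) IMPLIES x4))) IFF x1) IMPLIES x1) XOR ((x2 OR x3) IMPLIES (x6 IFF x3)) = True XOR True = False
(x3 IFF (x1 IMPLIES (x1 IMPLIES x2))) XOR ((((x3 IMPLIES (x3 OR (((x3 OR x6) IMPLIES (x1 XOR (x1 IMPLIES x6))) IMPLIES x4))) IFF x1) IMPLIES x1) XOR ((x2 OR x3) IMPLIES (x6 IFF x3))) = True XOR False = True

True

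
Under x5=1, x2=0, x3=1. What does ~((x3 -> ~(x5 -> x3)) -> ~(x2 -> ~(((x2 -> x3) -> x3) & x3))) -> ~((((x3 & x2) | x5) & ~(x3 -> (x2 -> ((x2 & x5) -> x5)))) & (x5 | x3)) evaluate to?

Substituting x5=1, x2=0, x3=1:
x5 -> x3 = 1 -> 1 = 1
~(x5 -> x3) = ~1 = 0
x3 -> ~(x5 -> x3) = 1 -> 0 = 0
x2 -> x3 = 0 -> 1 = 1
(x2 -> x3) -> x3 = 1 -> 1 = 1
((x2 -> x3) -> x3) & x3 = 1 & 1 = 1
~(((x2 -> x3) -> x3) & x3) = ~1 = 0
x2 -> ~(((x2 -> x3) -> x3) & x3) = 0 -> 0 = 1
~(x2 -> ~(((x2 -> x3) -> x3) & x3)) = ~1 = 0
(x3 -> ~(x5 -> x3)) -> ~(x2 -> ~(((x2 -> x3) -> x3) & x3)) = 0 -> 0 = 1
~((x3 -> ~(x5 -> x3)) -> ~(x2 -> ~(((x2 -> x3) -> x3) & x3))) = ~1 = 0
x3 & x2 = 1 & 0 = 0
(x3 & x2) | x5 = 0 | 1 = 1
x2 & x5 = 0 & 1 = 0
(x2 & x5) -> x5 = 0 -> 1 = 1
x2 -> ((x2 & x5) -> x5) = 0 -> 1 = 1
x3 -> (x2 -> ((x2 & x5) -> x5)) = 1 -> 1 = 1
~(x3 -> (x2 -> ((x2 & x5) -> x5))) = ~1 = 0
((x3 & x2) | x5) & ~(x3 -> (x2 -> ((x2 & x5) -> x5))) = 1 & 0 = 0
x5 | x3 = 1 | 1 = 1
(((x3 & x2) | x5) & ~(x3 -> (x2 -> ((x2 & x5) -> x5)))) & (x5 | x3) = 0 & 1 = 0
~((((x3 & x2) | x5) & ~(x3 -> (x2 -> ((x2 & x5) -> x5)))) & (x5 | x3)) = ~0 = 1
~((x3 -> ~(x5 -> x3)) -> ~(x2 -> ~(((x2 -> x3) -> x3) & x3))) -> ~((((x3 & x2) | x5) & ~(x3 -> (x2 -> ((x2 & x5) -> x5)))) & (x5 | x3)) = 0 -> 1 = 1

1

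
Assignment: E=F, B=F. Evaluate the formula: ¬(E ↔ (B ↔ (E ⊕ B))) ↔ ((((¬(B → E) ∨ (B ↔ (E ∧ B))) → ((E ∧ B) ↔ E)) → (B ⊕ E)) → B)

E ⊕ B = F ⊕ F = F
B ↔ (E ⊕ B) = F ↔ F = T
E ↔ (B ↔ (E ⊕ B)) = F ↔ T = F
¬(E ↔ (B ↔ (E ⊕ B))) = ¬F = T
B → E = F → F = T
¬(B → E) = ¬T = F
E ∧ B = F ∧ F = F
B ↔ (E ∧ B) = F ↔ F = T
¬(B → E) ∨ (B ↔ (E ∧ B)) = F ∨ T = T
E ∧ B = F ∧ F = F
(E ∧ B) ↔ E = F ↔ F = T
(¬(B → E) ∨ (B ↔ (E ∧ B))) → ((E ∧ B) ↔ E) = T → T = T
B ⊕ E = F ⊕ F = F
((¬(B → E) ∨ (B ↔ (E ∧ B))) → ((E ∧ B) ↔ E)) → (B ⊕ E) = T → F = F
(((¬(B → E) ∨ (B ↔ (E ∧ B))) → ((E ∧ B) ↔ E)) → (B ⊕ E)) → B = F → F = T
¬(E ↔ (B ↔ (E ⊕ B))) ↔ ((((¬(B → E) ∨ (B ↔ (E ∧ B))) → ((E ∧ B) ↔ E)) → (B ⊕ E)) → B) = T ↔ T = T

T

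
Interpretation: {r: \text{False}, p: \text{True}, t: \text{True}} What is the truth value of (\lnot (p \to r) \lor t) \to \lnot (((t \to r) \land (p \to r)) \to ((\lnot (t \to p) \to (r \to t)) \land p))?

p \to r = \text{True} \to \text{False} = \text{False}
\lnot (p \to r) = \lnot \text{False} = \text{True}
\lnot (p \to r) \lor t = \text{True} \lor \text{True} = \text{True}
t \to r = \text{True} \to \text{False} = \text{False}
p \to r = \text{True} \to \text{False} = \text{False}
(t \to r) \land (p \to r) = \text{False} \land \text{False} = \text{False}
t \to p = \text{True} \to \text{True} = \text{True}
\lnot (t \to p) = \lnot \text{True} = \text{False}
r \to t = \text{False} \to \text{True} = \text{True}
\lnot (t \to p) \to (r \to t) = \text{False} \to \text{True} = \text{True}
(\lnot (t \to p) \to (r \to t)) \land p = \text{True} \land \text{True} = \text{True}
((t \to r) \land (p \to r)) \to ((\lnot (t \to p) \to (r \to t)) \land p) = \text{False} \to \text{True} = \text{True}
\lnot (((t \to r) \land (p \to r)) \to ((\lnot (t \to p) \to (r \to t)) \land p)) = \lnot \text{True} = \text{False}
(\lnot (p \to r) \lor t) \to \lnot (((t \to r) \land (p \to r)) \to ((\lnot (t \to p) \to (r \to t)) \land p)) = \text{True} \to \text{False} = \text{False}

\text{False}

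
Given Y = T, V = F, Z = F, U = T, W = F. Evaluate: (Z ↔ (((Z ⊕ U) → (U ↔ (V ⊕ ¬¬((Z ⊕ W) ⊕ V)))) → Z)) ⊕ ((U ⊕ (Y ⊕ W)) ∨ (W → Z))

T

Substituting Y=T, V=F, Z=F, U=T, W=F:
Z ⊕ U = F ⊕ T = T
Z ⊕ W = F ⊕ F = F
(Z ⊕ W) ⊕ V = F ⊕ F = F
¬((Z ⊕ W) ⊕ V) = ¬F = T
¬¬((Z ⊕ W) ⊕ V) = ¬T = F
V ⊕ ¬¬((Z ⊕ W) ⊕ V) = F ⊕ F = F
U ↔ (V ⊕ ¬¬((Z ⊕ W) ⊕ V)) = T ↔ F = F
(Z ⊕ U) → (U ↔ (V ⊕ ¬¬((Z ⊕ W) ⊕ V))) = T → F = F
((Z ⊕ U) → (U ↔ (V ⊕ ¬¬((Z ⊕ W) ⊕ V)))) → Z = F → F = T
Z ↔ (((Z ⊕ U) → (U ↔ (V ⊕ ¬¬((Z ⊕ W) ⊕ V)))) → Z) = F ↔ T = F
Y ⊕ W = T ⊕ F = T
U ⊕ (Y ⊕ W) = T ⊕ T = F
W → Z = F → F = T
(U ⊕ (Y ⊕ W)) ∨ (W → Z) = F ∨ T = T
(Z ↔ (((Z ⊕ U) → (U ↔ (V ⊕ ¬¬((Z ⊕ W) ⊕ V)))) → Z)) ⊕ ((U ⊕ (Y ⊕ W)) ∨ (W → Z)) = F ⊕ T = T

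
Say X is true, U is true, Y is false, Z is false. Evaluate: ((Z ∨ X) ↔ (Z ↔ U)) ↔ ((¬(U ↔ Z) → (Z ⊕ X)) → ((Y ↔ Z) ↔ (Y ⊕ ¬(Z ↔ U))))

F

Z ∨ X = F ∨ T = T
Z ↔ U = F ↔ T = F
(Z ∨ X) ↔ (Z ↔ U) = T ↔ F = F
U ↔ Z = T ↔ F = F
¬(U ↔ Z) = ¬F = T
Z ⊕ X = F ⊕ T = T
¬(U ↔ Z) → (Z ⊕ X) = T → T = T
Y ↔ Z = F ↔ F = T
Z ↔ U = F ↔ T = F
¬(Z ↔ U) = ¬F = T
Y ⊕ ¬(Z ↔ U) = F ⊕ T = T
(Y ↔ Z) ↔ (Y ⊕ ¬(Z ↔ U)) = T ↔ T = T
(¬(U ↔ Z) → (Z ⊕ X)) → ((Y ↔ Z) ↔ (Y ⊕ ¬(Z ↔ U))) = T → T = T
((Z ∨ X) ↔ (Z ↔ U)) ↔ ((¬(U ↔ Z) → (Z ⊕ X)) → ((Y ↔ Z) ↔ (Y ⊕ ¬(Z ↔ U)))) = F ↔ T = F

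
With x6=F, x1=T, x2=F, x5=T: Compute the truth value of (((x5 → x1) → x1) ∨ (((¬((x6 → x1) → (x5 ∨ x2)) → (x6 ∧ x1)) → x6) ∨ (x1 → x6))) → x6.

F

x5 → x1 = T → T = T
(x5 → x1) → x1 = T → T = T
x6 → x1 = F → T = T
x5 ∨ x2 = T ∨ F = T
(x6 → x1) → (x5 ∨ x2) = T → T = T
¬((x6 → x1) → (x5 ∨ x2)) = ¬T = F
x6 ∧ x1 = F ∧ T = F
¬((x6 → x1) → (x5 ∨ x2)) → (x6 ∧ x1) = F → F = T
(¬((x6 → x1) → (x5 ∨ x2)) → (x6 ∧ x1)) → x6 = T → F = F
x1 → x6 = T → F = F
((¬((x6 → x1) → (x5 ∨ x2)) → (x6 ∧ x1)) → x6) ∨ (x1 → x6) = F ∨ F = F
((x5 → x1) → x1) ∨ (((¬((x6 → x1) → (x5 ∨ x2)) → (x6 ∧ x1)) → x6) ∨ (x1 → x6)) = T ∨ F = T
(((x5 → x1) → x1) ∨ (((¬((x6 → x1) → (x5 ∨ x2)) → (x6 ∧ x1)) → x6) ∨ (x1 → x6))) → x6 = T → F = F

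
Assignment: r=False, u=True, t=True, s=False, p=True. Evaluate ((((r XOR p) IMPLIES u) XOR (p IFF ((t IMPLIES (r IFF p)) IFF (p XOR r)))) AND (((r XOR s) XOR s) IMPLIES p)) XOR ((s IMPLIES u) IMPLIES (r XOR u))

False

Substituting r=False, u=True, t=True, s=False, p=True:
r XOR p = False XOR True = True
(r XOR p) IMPLIES u = True IMPLIES True = True
r IFF p = False IFF True = False
t IMPLIES (r IFF p) = True IMPLIES False = False
p XOR r = True XOR False = True
(t IMPLIES (r IFF p)) IFF (p XOR r) = False IFF True = False
p IFF ((t IMPLIES (r IFF p)) IFF (p XOR r)) = True IFF False = False
((r XOR p) IMPLIES u) XOR (p IFF ((t IMPLIES (r IFF p)) IFF (p XOR r))) = True XOR False = True
r XOR s = False XOR False = False
(r XOR s) XOR s = False XOR False = False
((r XOR s) XOR s) IMPLIES p = False IMPLIES True = True
(((r XOR p) IMPLIES u) XOR (p IFF ((t IMPLIES (r IFF p)) IFF (p XOR r)))) AND (((r XOR s) XOR s) IMPLIES p) = True AND True = True
s IMPLIES u = False IMPLIES True = True
r XOR u = False XOR True = True
(s IMPLIES u) IMPLIES (r XOR u) = True IMPLIES True = True
((((r XOR p) IMPLIES u) XOR (p IFF ((t IMPLIES (r IFF p)) IFF (p XOR r)))) AND (((r XOR s) XOR s) IMPLIES p)) XOR ((s IMPLIES u) IMPLIES (r XOR u)) = True XOR True = False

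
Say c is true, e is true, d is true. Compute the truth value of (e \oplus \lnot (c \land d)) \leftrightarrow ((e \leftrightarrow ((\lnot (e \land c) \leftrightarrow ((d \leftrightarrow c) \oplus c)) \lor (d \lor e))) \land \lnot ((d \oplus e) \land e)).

T

c \land d = T \land T = T
\lnot (c \land d) = \lnot T = F
e \oplus \lnot (c \land d) = T \oplus F = T
e \land c = T \land T = T
\lnot (e \land c) = \lnot T = F
d \leftrightarrow c = T \leftrightarrow T = T
(d \leftrightarrow c) \oplus c = T \oplus T = F
\lnot (e \land c) \leftrightarrow ((d \leftrightarrow c) \oplus c) = F \leftrightarrow F = T
d \lor e = T \lor T = T
(\lnot (e \land c) \leftrightarrow ((d \leftrightarrow c) \oplus c)) \lor (d \lor e) = T \lor T = T
e \leftrightarrow ((\lnot (e \land c) \leftrightarrow ((d \leftrightarrow c) \oplus c)) \lor (d \lor e)) = T \leftrightarrow T = T
d \oplus e = T \oplus T = F
(d \oplus e) \land e = F \land T = F
\lnot ((d \oplus e) \land e) = \lnot F = T
(e \leftrightarrow ((\lnot (e \land c) \leftrightarrow ((d \leftrightarrow c) \oplus c)) \lor (d \lor e))) \land \lnot ((d \oplus e) \land e) = T \land T = T
(e \oplus \lnot (c \land d)) \leftrightarrow ((e \leftrightarrow ((\lnot (e \land c) \leftrightarrow ((d \leftrightarrow c) \oplus c)) \lor (d \lor e))) \land \lnot ((d \oplus e) \land e)) = T \leftrightarrow T = T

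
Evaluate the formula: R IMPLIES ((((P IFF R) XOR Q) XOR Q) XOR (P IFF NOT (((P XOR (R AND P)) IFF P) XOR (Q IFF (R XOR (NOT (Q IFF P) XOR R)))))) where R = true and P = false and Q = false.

false

P IFF R = false IFF true = false
(P IFF R) XOR Q = false XOR false = false
((P IFF R) XOR Q) XOR Q = false XOR false = false
R AND P = true AND false = false
P XOR (R AND P) = false XOR false = false
(P XOR (R AND P)) IFF P = false IFF false = true
Q IFF P = false IFF false = true
NOT (Q IFF P) = NOT true = false
NOT (Q IFF P) XOR R = false XOR true = true
R XOR (NOT (Q IFF P) XOR R) = true XOR true = false
Q IFF (R XOR (NOT (Q IFF P) XOR R)) = false IFF false = true
((P XOR (R AND P)) IFF P) XOR (Q IFF (R XOR (NOT (Q IFF P) XOR R))) = true XOR true = false
NOT (((P XOR (R AND P)) IFF P) XOR (Q IFF (R XOR (NOT (Q IFF P) XOR R)))) = NOT false = true
P IFF NOT (((P XOR (R AND P)) IFF P) XOR (Q IFF (R XOR (NOT (Q IFF P) XOR R)))) = false IFF true = false
(((P IFF R) XOR Q) XOR Q) XOR (P IFF NOT (((P XOR (R AND P)) IFF P) XOR (Q IFF (R XOR (NOT (Q IFF P) XOR R))))) = false XOR false = false
R IMPLIES ((((P IFF R) XOR Q) XOR Q) XOR (P IFF NOT (((P XOR (R AND P)) IFF P) XOR (Q IFF (R XOR (NOT (Q IFF P) XOR R)))))) = true IMPLIES false = false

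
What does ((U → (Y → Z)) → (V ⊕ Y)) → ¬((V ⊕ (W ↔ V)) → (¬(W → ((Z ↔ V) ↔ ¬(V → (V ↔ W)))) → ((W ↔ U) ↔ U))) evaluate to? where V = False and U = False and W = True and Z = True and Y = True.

Y → Z = True → True = True
U → (Y → Z) = False → True = True
V ⊕ Y = False ⊕ True = True
(U → (Y → Z)) → (V ⊕ Y) = True → True = True
W ↔ V = True ↔ False = False
V ⊕ (W ↔ V) = False ⊕ False = False
Z ↔ V = True ↔ False = False
V ↔ W = False ↔ True = False
V → (V ↔ W) = False → False = True
¬(V → (V ↔ W)) = ¬True = False
(Z ↔ V) ↔ ¬(V → (V ↔ W)) = False ↔ False = True
W → ((Z ↔ V) ↔ ¬(V → (V ↔ W))) = True → True = True
¬(W → ((Z ↔ V) ↔ ¬(V → (V ↔ W)))) = ¬True = False
W ↔ U = True ↔ False = False
(W ↔ U) ↔ U = False ↔ False = True
¬(W → ((Z ↔ V) ↔ ¬(V → (V ↔ W)))) → ((W ↔ U) ↔ U) = False → True = True
(V ⊕ (W ↔ V)) → (¬(W → ((Z ↔ V) ↔ ¬(V → (V ↔ W)))) → ((W ↔ U) ↔ U)) = False → True = True
¬((V ⊕ (W ↔ V)) → (¬(W → ((Z ↔ V) ↔ ¬(V → (V ↔ W)))) → ((W ↔ U) ↔ U))) = ¬True = False
((U → (Y → Z)) → (V ⊕ Y)) → ¬((V ⊕ (W ↔ V)) → (¬(W → ((Z ↔ V) ↔ ¬(V → (V ↔ W)))) → ((W ↔ U) ↔ U))) = True → False = False

False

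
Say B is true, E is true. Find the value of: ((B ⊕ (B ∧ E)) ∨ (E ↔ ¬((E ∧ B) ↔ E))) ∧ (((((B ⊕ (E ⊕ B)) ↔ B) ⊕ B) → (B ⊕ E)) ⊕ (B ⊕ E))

B ∧ E = True ∧ True = True
B ⊕ (B ∧ E) = True ⊕ True = False
E ∧ B = True ∧ True = True
(E ∧ B) ↔ E = True ↔ True = True
¬((E ∧ B) ↔ E) = ¬True = False
E ↔ ¬((E ∧ B) ↔ E) = True ↔ False = False
(B ⊕ (B ∧ E)) ∨ (E ↔ ¬((E ∧ B) ↔ E)) = False ∨ False = False
E ⊕ B = True ⊕ True = False
B ⊕ (E ⊕ B) = True ⊕ False = True
(B ⊕ (E ⊕ B)) ↔ B = True ↔ True = True
((B ⊕ (E ⊕ B)) ↔ B) ⊕ B = True ⊕ True = False
B ⊕ E = True ⊕ True = False
(((B ⊕ (E ⊕ B)) ↔ B) ⊕ B) → (B ⊕ E) = False → False = True
B ⊕ E = True ⊕ True = False
((((B ⊕ (E ⊕ B)) ↔ B) ⊕ B) → (B ⊕ E)) ⊕ (B ⊕ E) = True ⊕ False = True
((B ⊕ (B ∧ E)) ∨ (E ↔ ¬((E ∧ B) ↔ E))) ∧ (((((B ⊕ (E ⊕ B)) ↔ B) ⊕ B) → (B ⊕ E)) ⊕ (B ⊕ E)) = False ∧ True = False

False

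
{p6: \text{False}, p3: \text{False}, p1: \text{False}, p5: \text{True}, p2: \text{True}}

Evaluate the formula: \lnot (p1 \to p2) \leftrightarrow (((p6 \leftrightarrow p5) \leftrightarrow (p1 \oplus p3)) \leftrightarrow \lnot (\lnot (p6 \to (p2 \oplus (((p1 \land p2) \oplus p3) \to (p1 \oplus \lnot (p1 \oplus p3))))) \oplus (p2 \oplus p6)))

\text{True}

p1 \to p2 = \text{False} \to \text{True} = \text{True}
\lnot (p1 \to p2) = \lnot \text{True} = \text{False}
p6 \leftrightarrow p5 = \text{False} \leftrightarrow \text{True} = \text{False}
p1 \oplus p3 = \text{False} \oplus \text{False} = \text{False}
(p6 \leftrightarrow p5) \leftrightarrow (p1 \oplus p3) = \text{False} \leftrightarrow \text{False} = \text{True}
p1 \land p2 = \text{False} \land \text{True} = \text{False}
(p1 \land p2) \oplus p3 = \text{False} \oplus \text{False} = \text{False}
p1 \oplus p3 = \text{False} \oplus \text{False} = \text{False}
\lnot (p1 \oplus p3) = \lnot \text{False} = \text{True}
p1 \oplus \lnot (p1 \oplus p3) = \text{False} \oplus \text{True} = \text{True}
((p1 \land p2) \oplus p3) \to (p1 \oplus \lnot (p1 \oplus p3)) = \text{False} \to \text{True} = \text{True}
p2 \oplus (((p1 \land p2) \oplus p3) \to (p1 \oplus \lnot (p1 \oplus p3))) = \text{True} \oplus \text{True} = \text{False}
p6 \to (p2 \oplus (((p1 \land p2) \oplus p3) \to (p1 \oplus \lnot (p1 \oplus p3)))) = \text{False} \to \text{False} = \text{True}
\lnot (p6 \to (p2 \oplus (((p1 \land p2) \oplus p3) \to (p1 \oplus \lnot (p1 \oplus p3))))) = \lnot \text{True} = \text{False}
p2 \oplus p6 = \text{True} \oplus \text{False} = \text{True}
\lnot (p6 \to (p2 \oplus (((p1 \land p2) \oplus p3) \to (p1 \oplus \lnot (p1 \oplus p3))))) \oplus (p2 \oplus p6) = \text{False} \oplus \text{True} = \text{True}
\lnot (\lnot (p6 \to (p2 \oplus (((p1 \land p2) \oplus p3) \to (p1 \oplus \lnot (p1 \oplus p3))))) \oplus (p2 \oplus p6)) = \lnot \text{True} = \text{False}
((p6 \leftrightarrow p5) \leftrightarrow (p1 \oplus p3)) \leftrightarrow \lnot (\lnot (p6 \to (p2 \oplus (((p1 \land p2) \oplus p3) \to (p1 \oplus \lnot (p1 \oplus p3))))) \oplus (p2 \oplus p6)) = \text{True} \leftrightarrow \text{False} = \text{False}
\lnot (p1 \to p2) \leftrightarrow (((p6 \leftrightarrow p5) \leftrightarrow (p1 \oplus p3)) \leftrightarrow \lnot (\lnot (p6 \to (p2 \oplus (((p1 \land p2) \oplus p3) \to (p1 \oplus \lnot (p1 \oplus p3))))) \oplus (p2 \oplus p6))) = \text{False} \leftrightarrow \text{False} = \text{True}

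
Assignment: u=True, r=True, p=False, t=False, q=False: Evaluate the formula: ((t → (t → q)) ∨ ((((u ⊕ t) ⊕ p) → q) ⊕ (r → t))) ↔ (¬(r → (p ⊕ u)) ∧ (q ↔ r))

Substituting u=True, r=True, p=False, t=False, q=False:
t → q = False → False = True
t → (t → q) = False → True = True
u ⊕ t = True ⊕ False = True
(u ⊕ t) ⊕ p = True ⊕ False = True
((u ⊕ t) ⊕ p) → q = True → False = False
r → t = True → False = False
(((u ⊕ t) ⊕ p) → q) ⊕ (r → t) = False ⊕ False = False
(t → (t → q)) ∨ ((((u ⊕ t) ⊕ p) → q) ⊕ (r → t)) = True ∨ False = True
p ⊕ u = False ⊕ True = True
r → (p ⊕ u) = True → True = True
¬(r → (p ⊕ u)) = ¬True = False
q ↔ r = False ↔ True = False
¬(r → (p ⊕ u)) ∧ (q ↔ r) = False ∧ False = False
((t → (t → q)) ∨ ((((u ⊕ t) ⊕ p) → q) ⊕ (r → t))) ↔ (¬(r → (p ⊕ u)) ∧ (q ↔ r)) = True ↔ False = False

False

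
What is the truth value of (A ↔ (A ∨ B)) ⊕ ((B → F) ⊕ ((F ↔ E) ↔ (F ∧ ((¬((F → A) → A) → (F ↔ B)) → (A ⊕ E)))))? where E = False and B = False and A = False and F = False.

False

A ∨ B = False ∨ False = False
A ↔ (A ∨ B) = False ↔ False = True
B → F = False → False = True
F ↔ E = False ↔ False = True
F → A = False → False = True
(F → A) → A = True → False = False
¬((F → A) → A) = ¬False = True
F ↔ B = False ↔ False = True
¬((F → A) → A) → (F ↔ B) = True → True = True
A ⊕ E = False ⊕ False = False
(¬((F → A) → A) → (F ↔ B)) → (A ⊕ E) = True → False = False
F ∧ ((¬((F → A) → A) → (F ↔ B)) → (A ⊕ E)) = False ∧ False = False
(F ↔ E) ↔ (F ∧ ((¬((F → A) → A) → (F ↔ B)) → (A ⊕ E))) = True ↔ False = False
(B → F) ⊕ ((F ↔ E) ↔ (F ∧ ((¬((F → A) → A) → (F ↔ B)) → (A ⊕ E)))) = True ⊕ False = True
(A ↔ (A ∨ B)) ⊕ ((B → F) ⊕ ((F ↔ E) ↔ (F ∧ ((¬((F → A) → A) → (F ↔ B)) → (A ⊕ E))))) = True ⊕ True = False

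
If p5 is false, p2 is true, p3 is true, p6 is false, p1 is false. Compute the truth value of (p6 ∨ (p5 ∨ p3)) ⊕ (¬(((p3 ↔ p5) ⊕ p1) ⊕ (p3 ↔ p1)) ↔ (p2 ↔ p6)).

p5 ∨ p3 = F ∨ T = T
p6 ∨ (p5 ∨ p3) = F ∨ T = T
p3 ↔ p5 = T ↔ F = F
(p3 ↔ p5) ⊕ p1 = F ⊕ F = F
p3 ↔ p1 = T ↔ F = F
((p3 ↔ p5) ⊕ p1) ⊕ (p3 ↔ p1) = F ⊕ F = F
¬(((p3 ↔ p5) ⊕ p1) ⊕ (p3 ↔ p1)) = ¬F = T
p2 ↔ p6 = T ↔ F = F
¬(((p3 ↔ p5) ⊕ p1) ⊕ (p3 ↔ p1)) ↔ (p2 ↔ p6) = T ↔ F = F
(p6 ∨ (p5 ∨ p3)) ⊕ (¬(((p3 ↔ p5) ⊕ p1) ⊕ (p3 ↔ p1)) ↔ (p2 ↔ p6)) = T ⊕ F = T

T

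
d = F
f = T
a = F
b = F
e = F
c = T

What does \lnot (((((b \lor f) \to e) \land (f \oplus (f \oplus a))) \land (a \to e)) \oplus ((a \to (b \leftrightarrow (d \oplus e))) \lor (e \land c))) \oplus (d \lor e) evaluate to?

b \lor f = F \lor T = T
(b \lor f) \to e = T \to F = F
f \oplus a = T \oplus F = T
f \oplus (f \oplus a) = T \oplus T = F
((b \lor f) \to e) \land (f \oplus (f \oplus a)) = F \land F = F
a \to e = F \to F = T
(((b \lor f) \to e) \land (f \oplus (f \oplus a))) \land (a \to e) = F \land T = F
d \oplus e = F \oplus F = F
b \leftrightarrow (d \oplus e) = F \leftrightarrow F = T
a \to (b \leftrightarrow (d \oplus e)) = F \to T = T
e \land c = F \land T = F
(a \to (b \leftrightarrow (d \oplus e))) \lor (e \land c) = T \lor F = T
((((b \lor f) \to e) \land (f \oplus (f \oplus a))) \land (a \to e)) \oplus ((a \to (b \leftrightarrow (d \oplus e))) \lor (e \land c)) = F \oplus T = T
\lnot (((((b \lor f) \to e) \land (f \oplus (f \oplus a))) \land (a \to e)) \oplus ((a \to (b \leftrightarrow (d \oplus e))) \lor (e \land c))) = \lnot T = F
d \lor e = F \lor F = F
\lnot (((((b \lor f) \to e) \land (f \oplus (f \oplus a))) \land (a \to e)) \oplus ((a \to (b \leftrightarrow (d \oplus e))) \lor (e \land c))) \oplus (d \lor e) = F \oplus F = F

F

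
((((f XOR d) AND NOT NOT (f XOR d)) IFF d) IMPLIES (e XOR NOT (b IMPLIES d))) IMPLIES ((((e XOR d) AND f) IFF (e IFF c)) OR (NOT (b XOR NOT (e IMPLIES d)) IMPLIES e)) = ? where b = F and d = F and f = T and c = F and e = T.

T

Substituting b=F, d=F, f=T, c=F, e=T:
f XOR d = T XOR F = T
f XOR d = T XOR F = T
NOT (f XOR d) = NOT T = F
NOT NOT (f XOR d) = NOT F = T
(f XOR d) AND NOT NOT (f XOR d) = T AND T = T
((f XOR d) AND NOT NOT (f XOR d)) IFF d = T IFF F = F
b IMPLIES d = F IMPLIES F = T
NOT (b IMPLIES d) = NOT T = F
e XOR NOT (b IMPLIES d) = T XOR F = T
(((f XOR d) AND NOT NOT (f XOR d)) IFF d) IMPLIES (e XOR NOT (b IMPLIES d)) = F IMPLIES T = T
e XOR d = T XOR F = T
(e XOR d) AND f = T AND T = T
e IFF c = T IFF F = F
((e XOR d) AND f) IFF (e IFF c) = T IFF F = F
e IMPLIES d = T IMPLIES F = F
NOT (e IMPLIES d) = NOT F = T
b XOR NOT (e IMPLIES d) = F XOR T = T
NOT (b XOR NOT (e IMPLIES d)) = NOT T = F
NOT (b XOR NOT (e IMPLIES d)) IMPLIES e = F IMPLIES T = T
(((e XOR d) AND f) IFF (e IFF c)) OR (NOT (b XOR NOT (e IMPLIES d)) IMPLIES e) = F OR T = T
((((f XOR d) AND NOT NOT (f XOR d)) IFF d) IMPLIES (e XOR NOT (b IMPLIES d))) IMPLIES ((((e XOR d) AND f) IFF (e IFF c)) OR (NOT (b XOR NOT (e IMPLIES d)) IMPLIES e)) = T IMPLIES T = T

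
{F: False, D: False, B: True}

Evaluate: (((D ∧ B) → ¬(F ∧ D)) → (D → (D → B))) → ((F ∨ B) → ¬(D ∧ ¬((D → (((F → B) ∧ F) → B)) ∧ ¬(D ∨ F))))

D ∧ B = False ∧ True = False
F ∧ D = False ∧ False = False
¬(F ∧ D) = ¬False = True
(D ∧ B) → ¬(F ∧ D) = False → True = True
D → B = False → True = True
D → (D → B) = False → True = True
((D ∧ B) → ¬(F ∧ D)) → (D → (D → B)) = True → True = True
F ∨ B = False ∨ True = True
F → B = False → True = True
(F → B) ∧ F = True ∧ False = False
((F → B) ∧ F) → B = False → True = True
D → (((F → B) ∧ F) → B) = False → True = True
D ∨ F = False ∨ False = False
¬(D ∨ F) = ¬False = True
(D → (((F → B) ∧ F) → B)) ∧ ¬(D ∨ F) = True ∧ True = True
¬((D → (((F → B) ∧ F) → B)) ∧ ¬(D ∨ F)) = ¬True = False
D ∧ ¬((D → (((F → B) ∧ F) → B)) ∧ ¬(D ∨ F)) = False ∧ False = False
¬(D ∧ ¬((D → (((F → B) ∧ F) → B)) ∧ ¬(D ∨ F))) = ¬False = True
(F ∨ B) → ¬(D ∧ ¬((D → (((F → B) ∧ F) → B)) ∧ ¬(D ∨ F))) = True → True = True
(((D ∧ B) → ¬(F ∧ D)) → (D → (D → B))) → ((F ∨ B) → ¬(D ∧ ¬((D → (((F → B) ∧ F) → B)) ∧ ¬(D ∨ F)))) = True → True = True

True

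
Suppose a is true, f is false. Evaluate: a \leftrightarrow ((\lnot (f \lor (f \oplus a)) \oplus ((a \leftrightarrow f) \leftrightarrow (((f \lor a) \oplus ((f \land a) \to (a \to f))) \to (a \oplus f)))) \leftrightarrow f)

T

f \oplus a = F \oplus T = T
f \lor (f \oplus a) = F \lor T = T
\lnot (f \lor (f \oplus a)) = \lnot T = F
a \leftrightarrow f = T \leftrightarrow F = F
f \lor a = F \lor T = T
f \land a = F \land T = F
a \to f = T \to F = F
(f \land a) \to (a \to f) = F \to F = T
(f \lor a) \oplus ((f \land a) \to (a \to f)) = T \oplus T = F
a \oplus f = T \oplus F = T
((f \lor a) \oplus ((f \land a) \to (a \to f))) \to (a \oplus f) = F \to T = T
(a \leftrightarrow f) \leftrightarrow (((f \lor a) \oplus ((f \land a) \to (a \to f))) \to (a \oplus f)) = F \leftrightarrow T = F
\lnot (f \lor (f \oplus a)) \oplus ((a \leftrightarrow f) \leftrightarrow (((f \lor a) \oplus ((f \land a) \to (a \to f))) \to (a \oplus f))) = F \oplus F = F
(\lnot (f \lor (f \oplus a)) \oplus ((a \leftrightarrow f) \leftrightarrow (((f \lor a) \oplus ((f \land a) \to (a \to f))) \to (a \oplus f)))) \leftrightarrow f = F \leftrightarrow F = T
a \leftrightarrow ((\lnot (f \lor (f \oplus a)) \oplus ((a \leftrightarrow f) \leftrightarrow (((f \lor a) \oplus ((f \land a) \to (a \to f))) \to (a \oplus f)))) \leftrightarrow f) = T \leftrightarrow T = T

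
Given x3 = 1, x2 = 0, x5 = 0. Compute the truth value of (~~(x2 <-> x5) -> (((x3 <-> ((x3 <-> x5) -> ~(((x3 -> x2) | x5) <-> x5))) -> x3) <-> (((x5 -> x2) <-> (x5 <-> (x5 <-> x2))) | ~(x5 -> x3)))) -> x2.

1

Substituting x3=1, x2=0, x5=0:
x2 <-> x5 = 0 <-> 0 = 1
~(x2 <-> x5) = ~1 = 0
~~(x2 <-> x5) = ~0 = 1
x3 <-> x5 = 1 <-> 0 = 0
x3 -> x2 = 1 -> 0 = 0
(x3 -> x2) | x5 = 0 | 0 = 0
((x3 -> x2) | x5) <-> x5 = 0 <-> 0 = 1
~(((x3 -> x2) | x5) <-> x5) = ~1 = 0
(x3 <-> x5) -> ~(((x3 -> x2) | x5) <-> x5) = 0 -> 0 = 1
x3 <-> ((x3 <-> x5) -> ~(((x3 -> x2) | x5) <-> x5)) = 1 <-> 1 = 1
(x3 <-> ((x3 <-> x5) -> ~(((x3 -> x2) | x5) <-> x5))) -> x3 = 1 -> 1 = 1
x5 -> x2 = 0 -> 0 = 1
x5 <-> x2 = 0 <-> 0 = 1
x5 <-> (x5 <-> x2) = 0 <-> 1 = 0
(x5 -> x2) <-> (x5 <-> (x5 <-> x2)) = 1 <-> 0 = 0
x5 -> x3 = 0 -> 1 = 1
~(x5 -> x3) = ~1 = 0
((x5 -> x2) <-> (x5 <-> (x5 <-> x2))) | ~(x5 -> x3) = 0 | 0 = 0
((x3 <-> ((x3 <-> x5) -> ~(((x3 -> x2) | x5) <-> x5))) -> x3) <-> (((x5 -> x2) <-> (x5 <-> (x5 <-> x2))) | ~(x5 -> x3)) = 1 <-> 0 = 0
~~(x2 <-> x5) -> (((x3 <-> ((x3 <-> x5) -> ~(((x3 -> x2) | x5) <-> x5))) -> x3) <-> (((x5 -> x2) <-> (x5 <-> (x5 <-> x2))) | ~(x5 -> x3))) = 1 -> 0 = 0
(~~(x2 <-> x5) -> (((x3 <-> ((x3 <-> x5) -> ~(((x3 -> x2) | x5) <-> x5))) -> x3) <-> (((x5 -> x2) <-> (x5 <-> (x5 <-> x2))) | ~(x5 -> x3)))) -> x2 = 0 -> 0 = 1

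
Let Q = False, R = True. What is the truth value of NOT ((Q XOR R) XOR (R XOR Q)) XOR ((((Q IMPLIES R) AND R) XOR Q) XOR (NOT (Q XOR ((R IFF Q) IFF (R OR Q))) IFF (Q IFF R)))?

Q XOR R = False XOR True = True
R XOR Q = True XOR False = True
(Q XOR R) XOR (R XOR Q) = True XOR True = False
NOT ((Q XOR R) XOR (R XOR Q)) = NOT False = True
Q IMPLIES R = False IMPLIES True = True
(Q IMPLIES R) AND R = True AND True = True
((Q IMPLIES R) AND R) XOR Q = True XOR False = True
R IFF Q = True IFF False = False
R OR Q = True OR False = True
(R IFF Q) IFF (R OR Q) = False IFF True = False
Q XOR ((R IFF Q) IFF (R OR Q)) = False XOR False = False
NOT (Q XOR ((R IFF Q) IFF (R OR Q))) = NOT False = True
Q IFF R = False IFF True = False
NOT (Q XOR ((R IFF Q) IFF (R OR Q))) IFF (Q IFF R) = True IFF False = False
(((Q IMPLIES R) AND R) XOR Q) XOR (NOT (Q XOR ((R IFF Q) IFF (R OR Q))) IFF (Q IFF R)) = True XOR False = True
NOT ((Q XOR R) XOR (R XOR Q)) XOR ((((Q IMPLIES R) AND R) XOR Q) XOR (NOT (Q XOR ((R IFF Q) IFF (R OR Q))) IFF (Q IFF R))) = True XOR True = False

False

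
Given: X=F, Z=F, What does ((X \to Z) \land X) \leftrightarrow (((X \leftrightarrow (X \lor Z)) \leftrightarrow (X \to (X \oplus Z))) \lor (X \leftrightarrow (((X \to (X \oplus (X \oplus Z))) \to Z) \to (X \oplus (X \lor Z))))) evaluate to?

Substituting X=F, Z=F:
X \to Z = F \to F = T
(X \to Z) \land X = T \land F = F
X \lor Z = F \lor F = F
X \leftrightarrow (X \lor Z) = F \leftrightarrow F = T
X \oplus Z = F \oplus F = F
X \to (X \oplus Z) = F \to F = T
(X \leftrightarrow (X \lor Z)) \leftrightarrow (X \to (X \oplus Z)) = T \leftrightarrow T = T
X \oplus Z = F \oplus F = F
X \oplus (X \oplus Z) = F \oplus F = F
X \to (X \oplus (X \oplus Z)) = F \to F = T
(X \to (X \oplus (X \oplus Z))) \to Z = T \to F = F
X \lor Z = F \lor F = F
X \oplus (X \lor Z) = F \oplus F = F
((X \to (X \oplus (X \oplus Z))) \to Z) \to (X \oplus (X \lor Z)) = F \to F = T
X \leftrightarrow (((X \to (X \oplus (X \oplus Z))) \to Z) \to (X \oplus (X \lor Z))) = F \leftrightarrow T = F
((X \leftrightarrow (X \lor Z)) \leftrightarrow (X \to (X \oplus Z))) \lor (X \leftrightarrow (((X \to (X \oplus (X \oplus Z))) \to Z) \to (X \oplus (X \lor Z)))) = T \lor F = T
((X \to Z) \land X) \leftrightarrow (((X \leftrightarrow (X \lor Z)) \leftrightarrow (X \to (X \oplus Z))) \lor (X \leftrightarrow (((X \to (X \oplus (X \oplus Z))) \to Z) \to (X \oplus (X \lor Z))))) = F \leftrightarrow T = F

F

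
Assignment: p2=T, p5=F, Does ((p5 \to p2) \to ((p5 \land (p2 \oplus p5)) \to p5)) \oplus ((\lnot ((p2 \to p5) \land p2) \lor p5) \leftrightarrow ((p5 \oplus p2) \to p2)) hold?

p5 \to p2 = F \to T = T
p2 \oplus p5 = T \oplus F = T
p5 \land (p2 \oplus p5) = F \land T = F
(p5 \land (p2 \oplus p5)) \to p5 = F \to F = T
(p5 \to p2) \to ((p5 \land (p2 \oplus p5)) \to p5) = T \to T = T
p2 \to p5 = T \to F = F
(p2 \to p5) \land p2 = F \land T = F
\lnot ((p2 \to p5) \land p2) = \lnot F = T
\lnot ((p2 \to p5) \land p2) \lor p5 = T \lor F = T
p5 \oplus p2 = F \oplus T = T
(p5 \oplus p2) \to p2 = T \to T = T
(\lnot ((p2 \to p5) \land p2) \lor p5) \leftrightarrow ((p5 \oplus p2) \to p2) = T \leftrightarrow T = T
((p5 \to p2) \to ((p5 \land (p2 \oplus p5)) \to p5)) \oplus ((\lnot ((p2 \to p5) \land p2) \lor p5) \leftrightarrow ((p5 \oplus p2) \to p2)) = T \oplus T = F

F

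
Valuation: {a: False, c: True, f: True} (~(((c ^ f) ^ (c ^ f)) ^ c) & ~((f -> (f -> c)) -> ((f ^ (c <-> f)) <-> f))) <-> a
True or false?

True

c ^ f = True ^ True = False
c ^ f = True ^ True = False
(c ^ f) ^ (c ^ f) = False ^ False = False
((c ^ f) ^ (c ^ f)) ^ c = False ^ True = True
~(((c ^ f) ^ (c ^ f)) ^ c) = ~True = False
f -> c = True -> True = True
f -> (f -> c) = True -> True = True
c <-> f = True <-> True = True
f ^ (c <-> f) = True ^ True = False
(f ^ (c <-> f)) <-> f = False <-> True = False
(f -> (f -> c)) -> ((f ^ (c <-> f)) <-> f) = True -> False = False
~((f -> (f -> c)) -> ((f ^ (c <-> f)) <-> f)) = ~False = True
~(((c ^ f) ^ (c ^ f)) ^ c) & ~((f -> (f -> c)) -> ((f ^ (c <-> f)) <-> f)) = False & True = False
(~(((c ^ f) ^ (c ^ f)) ^ c) & ~((f -> (f -> c)) -> ((f ^ (c <-> f)) <-> f))) <-> a = False <-> False = True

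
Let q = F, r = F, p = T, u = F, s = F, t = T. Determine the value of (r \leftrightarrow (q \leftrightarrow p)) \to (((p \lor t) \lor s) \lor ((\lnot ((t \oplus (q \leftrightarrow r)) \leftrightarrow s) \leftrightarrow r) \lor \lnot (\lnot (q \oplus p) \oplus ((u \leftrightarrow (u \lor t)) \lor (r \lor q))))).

q \leftrightarrow p = F \leftrightarrow T = F
r \leftrightarrow (q \leftrightarrow p) = F \leftrightarrow F = T
p \lor t = T \lor T = T
(p \lor t) \lor s = T \lor F = T
q \leftrightarrow r = F \leftrightarrow F = T
t \oplus (q \leftrightarrow r) = T \oplus T = F
(t \oplus (q \leftrightarrow r)) \leftrightarrow s = F \leftrightarrow F = T
\lnot ((t \oplus (q \leftrightarrow r)) \leftrightarrow s) = \lnot T = F
\lnot ((t \oplus (q \leftrightarrow r)) \leftrightarrow s) \leftrightarrow r = F \leftrightarrow F = T
q \oplus p = F \oplus T = T
\lnot (q \oplus p) = \lnot T = F
u \lor t = F \lor T = T
u \leftrightarrow (u \lor t) = F \leftrightarrow T = F
r \lor q = F \lor F = F
(u \leftrightarrow (u \lor t)) \lor (r \lor q) = F \lor F = F
\lnot (q \oplus p) \oplus ((u \leftrightarrow (u \lor t)) \lor (r \lor q)) = F \oplus F = F
\lnot (\lnot (q \oplus p) \oplus ((u \leftrightarrow (u \lor t)) \lor (r \lor q))) = \lnot F = T
(\lnot ((t \oplus (q \leftrightarrow r)) \leftrightarrow s) \leftrightarrow r) \lor \lnot (\lnot (q \oplus p) \oplus ((u \leftrightarrow (u \lor t)) \lor (r \lor q))) = T \lor T = T
((p \lor t) \lor s) \lor ((\lnot ((t \oplus (q \leftrightarrow r)) \leftrightarrow s) \leftrightarrow r) \lor \lnot (\lnot (q \oplus p) \oplus ((u \leftrightarrow (u \lor t)) \lor (r \lor q)))) = T \lor T = T
(r \leftrightarrow (q \leftrightarrow p)) \to (((p \lor t) \lor s) \lor ((\lnot ((t \oplus (q \leftrightarrow r)) \leftrightarrow s) \leftrightarrow r) \lor \lnot (\lnot (q \oplus p) \oplus ((u \leftrightarrow (u \lor t)) \lor (r \lor q))))) = T \to T = T

T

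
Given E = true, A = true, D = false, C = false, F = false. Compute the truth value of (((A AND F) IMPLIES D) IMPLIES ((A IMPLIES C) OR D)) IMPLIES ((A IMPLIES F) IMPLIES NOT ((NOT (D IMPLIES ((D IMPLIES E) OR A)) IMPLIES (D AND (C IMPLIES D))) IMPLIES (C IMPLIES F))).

true

Substituting E=true, A=true, D=false, C=false, F=false:
A AND F = true AND false = false
(A AND F) IMPLIES D = false IMPLIES false = true
A IMPLIES C = true IMPLIES false = false
(A IMPLIES C) OR D = false OR false = false
((A AND F) IMPLIES D) IMPLIES ((A IMPLIES C) OR D) = true IMPLIES false = false
A IMPLIES F = true IMPLIES false = false
D IMPLIES E = false IMPLIES true = true
(D IMPLIES E) OR A = true OR true = true
D IMPLIES ((D IMPLIES E) OR A) = false IMPLIES true = true
NOT (D IMPLIES ((D IMPLIES E) OR A)) = NOT true = false
C IMPLIES D = false IMPLIES false = true
D AND (C IMPLIES D) = false AND true = false
NOT (D IMPLIES ((D IMPLIES E) OR A)) IMPLIES (D AND (C IMPLIES D)) = false IMPLIES false = true
C IMPLIES F = false IMPLIES false = true
(NOT (D IMPLIES ((D IMPLIES E) OR A)) IMPLIES (D AND (C IMPLIES D))) IMPLIES (C IMPLIES F) = true IMPLIES true = true
NOT ((NOT (D IMPLIES ((D IMPLIES E) OR A)) IMPLIES (D AND (C IMPLIES D))) IMPLIES (C IMPLIES F)) = NOT true = false
(A IMPLIES F) IMPLIES NOT ((NOT (D IMPLIES ((D IMPLIES E) OR A)) IMPLIES (D AND (C IMPLIES D))) IMPLIES (C IMPLIES F)) = false IMPLIES false = true
(((A AND F) IMPLIES D) IMPLIES ((A IMPLIES C) OR D)) IMPLIES ((A IMPLIES F) IMPLIES NOT ((NOT (D IMPLIES ((D IMPLIES E) OR A)) IMPLIES (D AND (C IMPLIES D))) IMPLIES (C IMPLIES F))) = false IMPLIES true = true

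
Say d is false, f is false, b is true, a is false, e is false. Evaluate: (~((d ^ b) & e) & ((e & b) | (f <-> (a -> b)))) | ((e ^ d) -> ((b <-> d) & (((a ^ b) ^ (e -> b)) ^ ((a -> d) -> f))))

Substituting d=False, f=False, b=True, a=False, e=False:
d ^ b = False ^ True = True
(d ^ b) & e = True & False = False
~((d ^ b) & e) = ~False = True
e & b = False & True = False
a -> b = False -> True = True
f <-> (a -> b) = False <-> True = False
(e & b) | (f <-> (a -> b)) = False | False = False
~((d ^ b) & e) & ((e & b) | (f <-> (a -> b))) = True & False = False
e ^ d = False ^ False = False
b <-> d = True <-> False = False
a ^ b = False ^ True = True
e -> b = False -> True = True
(a ^ b) ^ (e -> b) = True ^ True = False
a -> d = False -> False = True
(a -> d) -> f = True -> False = False
((a ^ b) ^ (e -> b)) ^ ((a -> d) -> f) = False ^ False = False
(b <-> d) & (((a ^ b) ^ (e -> b)) ^ ((a -> d) -> f)) = False & False = False
(e ^ d) -> ((b <-> d) & (((a ^ b) ^ (e -> b)) ^ ((a -> d) -> f))) = False -> False = True
(~((d ^ b) & e) & ((e & b) | (f <-> (a -> b)))) | ((e ^ d) -> ((b <-> d) & (((a ^ b) ^ (e -> b)) ^ ((a -> d) -> f)))) = False | True = True

True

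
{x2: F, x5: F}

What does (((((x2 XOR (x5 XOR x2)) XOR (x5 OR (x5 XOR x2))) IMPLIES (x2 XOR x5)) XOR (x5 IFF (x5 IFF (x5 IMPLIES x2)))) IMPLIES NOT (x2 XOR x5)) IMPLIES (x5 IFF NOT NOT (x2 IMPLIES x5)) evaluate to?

Substituting x2=F, x5=F:
x5 XOR x2 = F XOR F = F
x2 XOR (x5 XOR x2) = F XOR F = F
x5 XOR x2 = F XOR F = F
x5 OR (x5 XOR x2) = F OR F = F
(x2 XOR (x5 XOR x2)) XOR (x5 OR (x5 XOR x2)) = F XOR F = F
x2 XOR x5 = F XOR F = F
((x2 XOR (x5 XOR x2)) XOR (x5 OR (x5 XOR x2))) IMPLIES (x2 XOR x5) = F IMPLIES F = T
x5 IMPLIES x2 = F IMPLIES F = T
x5 IFF (x5 IMPLIES x2) = F IFF T = F
x5 IFF (x5 IFF (x5 IMPLIES x2)) = F IFF F = T
(((x2 XOR (x5 XOR x2)) XOR (x5 OR (x5 XOR x2))) IMPLIES (x2 XOR x5)) XOR (x5 IFF (x5 IFF (x5 IMPLIES x2))) = T XOR T = F
x2 XOR x5 = F XOR F = F
NOT (x2 XOR x5) = NOT F = T
((((x2 XOR (x5 XOR x2)) XOR (x5 OR (x5 XOR x2))) IMPLIES (x2 XOR x5)) XOR (x5 IFF (x5 IFF (x5 IMPLIES x2)))) IMPLIES NOT (x2 XOR x5) = F IMPLIES T = T
x2 IMPLIES x5 = F IMPLIES F = T
NOT (x2 IMPLIES x5) = NOT T = F
NOT NOT (x2 IMPLIES x5) = NOT F = T
x5 IFF NOT NOT (x2 IMPLIES x5) = F IFF T = F
(((((x2 XOR (x5 XOR x2)) XOR (x5 OR (x5 XOR x2))) IMPLIES (x2 XOR x5)) XOR (x5 IFF (x5 IFF (x5 IMPLIES x2)))) IMPLIES NOT (x2 XOR x5)) IMPLIES (x5 IFF NOT NOT (x2 IMPLIES x5)) = T IMPLIES F = F

F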